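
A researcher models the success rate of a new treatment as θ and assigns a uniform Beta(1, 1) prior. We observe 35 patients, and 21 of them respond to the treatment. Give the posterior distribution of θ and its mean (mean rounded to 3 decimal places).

Posterior: Beta(22, 15); mean ≈ 0.595

Observing 21 successes and 14 failures updates Beta(1, 1) by adding the success and failure counts to the two shape parameters: α = 1+21 = 22, β = 1+14 = 15.
Posterior mean = α/(α+β) = 22/37 = 0.595.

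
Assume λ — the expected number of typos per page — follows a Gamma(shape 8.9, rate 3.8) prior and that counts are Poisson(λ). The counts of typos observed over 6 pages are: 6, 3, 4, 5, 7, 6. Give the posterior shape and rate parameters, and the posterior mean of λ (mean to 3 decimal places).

Total count ∑xᵢ = 31 over n = 6 pages.
Gamma is conjugate to the Poisson likelihood: posterior is Gamma(shape = 8.9+31 = 39.9, rate = 3.8+6 = 9.8).
E[λ | data] = 39.9/9.8 = 4.071.

Posterior: Gamma(shape=39.9, rate=9.8); mean ≈ 4.071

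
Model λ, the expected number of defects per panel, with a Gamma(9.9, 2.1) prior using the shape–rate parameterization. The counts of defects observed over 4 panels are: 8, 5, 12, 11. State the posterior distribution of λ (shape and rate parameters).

The Poisson likelihood adds the total count to the shape and the number of exposure periods to the rate. Here ∑xᵢ = 36 and n = 4, so shape 9.9→45.9 and rate 2.1→6.1.

Posterior: Gamma(shape=45.9, rate=6.1)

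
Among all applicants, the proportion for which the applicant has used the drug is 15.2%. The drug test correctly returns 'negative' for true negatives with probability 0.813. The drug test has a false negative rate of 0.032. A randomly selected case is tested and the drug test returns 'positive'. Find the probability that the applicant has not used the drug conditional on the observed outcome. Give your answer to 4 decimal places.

Write H for 'the applicant has used the drug'. Prior odds H:¬H = 0.152/0.848 = 0.17925. For the 'positive' outcome, the likelihood ratio is 0.968/0.187 = 5.1765.
Posterior odds = 0.17925 × 5.1765 = 0.92786, so P(H|E) = 0.92786/(1+0.92786) = 0.4813. Then P(¬H|E) = 1 − 0.4813 = 0.5187.

P(¬H | E) ≈ 0.5187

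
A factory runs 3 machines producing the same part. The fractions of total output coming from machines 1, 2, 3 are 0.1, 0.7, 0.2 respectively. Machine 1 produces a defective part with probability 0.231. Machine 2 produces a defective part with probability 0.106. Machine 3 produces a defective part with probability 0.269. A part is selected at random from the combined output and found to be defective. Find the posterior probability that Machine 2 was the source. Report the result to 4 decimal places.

Posterior probability ≈ 0.4911

Tabulate prior·likelihood by source: [1] prior 0.1, lik 0.231, product 0.02310; [2] prior 0.7, lik 0.106, product 0.07420; [3] prior 0.2, lik 0.269, product 0.05380.
Normalizing constant = 0.15110; the posterior for Machine 2 is its product over the sum, 0.07420/0.15110 = 0.4911.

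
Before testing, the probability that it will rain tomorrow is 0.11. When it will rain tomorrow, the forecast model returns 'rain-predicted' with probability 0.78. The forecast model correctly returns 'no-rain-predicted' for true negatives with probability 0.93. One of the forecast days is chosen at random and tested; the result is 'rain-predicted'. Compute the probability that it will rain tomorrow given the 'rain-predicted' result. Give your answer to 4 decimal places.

Let H be the event that it will rain tomorrow. P(H) = 0.11, so P(¬H) = 0.89. With E the 'rain-predicted' result, P(E|H) = 0.78 and P(E|¬H) = 0.07.
P(E) = 0.78·0.11 + 0.07·0.89 = 0.085800 + 0.062300 = 0.14810.
By Bayes' theorem, P(H|E) = 0.085800 / 0.14810 = 0.5793.

P(H | E) ≈ 0.5793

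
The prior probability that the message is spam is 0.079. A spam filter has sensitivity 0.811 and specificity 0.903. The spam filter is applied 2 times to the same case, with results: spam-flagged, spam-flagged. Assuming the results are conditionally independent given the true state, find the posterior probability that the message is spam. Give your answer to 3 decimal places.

Let H be the event that the message is spam; start with P(H) = 0.079. P('spam-flagged'|H) = 0.811, P('spam-flagged'|¬H) = 0.097.
Update on result 1 ('spam-flagged'): P(H) ← 0.811·0.0790 / (0.811·0.0790 + 0.097·0.9210) = 0.064069/0.15341 = 0.4176.
Update on result 2 ('spam-flagged'): P(H) ← 0.811·0.4176 / (0.811·0.4176 + 0.097·0.5824) = 0.33871/0.39520 = 0.8571.

Posterior P(H) ≈ 0.857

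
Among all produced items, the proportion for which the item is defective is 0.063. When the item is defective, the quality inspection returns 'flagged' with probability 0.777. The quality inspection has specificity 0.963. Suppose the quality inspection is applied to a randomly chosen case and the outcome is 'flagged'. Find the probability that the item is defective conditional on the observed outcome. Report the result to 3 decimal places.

Let H be the event that the item is defective. P(H) = 0.063, so P(¬H) = 0.937. With E the 'flagged' result, P(E|H) = 0.777 and P(E|¬H) = 0.037.
P(E) = 0.777·0.063 + 0.037·0.937 = 0.048951 + 0.034669 = 0.083620.
By Bayes' theorem, P(H|E) = 0.048951 / 0.083620 = 0.585.

P(H | E) ≈ 0.585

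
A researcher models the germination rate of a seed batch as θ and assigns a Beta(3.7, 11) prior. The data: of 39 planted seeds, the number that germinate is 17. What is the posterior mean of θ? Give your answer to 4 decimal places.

Posterior mean ≈ 0.3855

The binomial likelihood is conjugate to the Beta prior: with 17 successes and 22 failures, the posterior is Beta(3.7+17, 11+22) = Beta(20.7, 33).
Posterior mean = α/(α+β) = 20.7/53.7 = 0.3855.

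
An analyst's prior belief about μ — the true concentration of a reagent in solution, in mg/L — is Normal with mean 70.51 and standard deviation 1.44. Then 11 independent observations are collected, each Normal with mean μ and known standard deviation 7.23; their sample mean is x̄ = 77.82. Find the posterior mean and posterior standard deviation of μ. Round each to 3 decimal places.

With known σ, the Normal prior is conjugate. Weight on the data is w = (n/σ²)/(n/σ² + 1/τ₀²) = 0.210434/(0.210434+0.482253) = 0.30379.
Posterior mean = w·x̄ + (1−w)·μ₀ = 0.30379·77.82 + 0.69621·70.51 = 72.731. Posterior variance = 1/(0.210434+0.482253) = 1.44365, so SD = 1.202.

Posterior mean ≈ 72.731; posterior SD ≈ 1.202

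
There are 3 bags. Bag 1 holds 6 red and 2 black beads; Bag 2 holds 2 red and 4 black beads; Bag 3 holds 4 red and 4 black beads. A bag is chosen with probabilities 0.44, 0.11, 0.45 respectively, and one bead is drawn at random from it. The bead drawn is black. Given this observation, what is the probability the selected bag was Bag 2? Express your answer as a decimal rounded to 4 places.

Tabulate prior·likelihood by source: [1] prior 0.44, lik 0.25, product 0.1100; [2] prior 0.11, lik 0.6667, product 0.07333; [3] prior 0.45, lik 0.5, product 0.2250.
Normalizing constant = 0.40833; the posterior for Bag 2 is its product over the sum, 0.07333/0.40833 = 0.1796.

Posterior probability ≈ 0.1796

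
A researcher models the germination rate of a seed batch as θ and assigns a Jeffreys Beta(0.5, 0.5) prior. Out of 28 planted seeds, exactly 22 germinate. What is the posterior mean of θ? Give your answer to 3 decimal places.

Observing 22 successes and 6 failures updates Beta(0.5, 0.5) by adding the success and failure counts to the two shape parameters: α = 0.5+22 = 22.5, β = 0.5+6 = 6.5.
E[θ | data] = 22.5/(22.5+6.5) = 0.776.

Posterior mean ≈ 0.776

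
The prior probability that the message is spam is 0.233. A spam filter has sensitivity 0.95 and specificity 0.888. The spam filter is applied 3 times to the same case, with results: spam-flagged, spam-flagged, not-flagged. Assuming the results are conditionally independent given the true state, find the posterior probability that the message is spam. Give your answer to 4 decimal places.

Posterior P(H) ≈ 0.5517

With H the event that the message is spam, the joint likelihood of the observed sequence is P(data|H) = 0.95·0.95·0.05 = 0.045125 and P(data|¬H) = 0.112·0.112·0.888 = 0.011139.
Bayes: P(H|data) = 0.233·0.045125 / (0.233·0.045125 + 0.767·0.011139) = 0.010514/0.019058 = 0.5517.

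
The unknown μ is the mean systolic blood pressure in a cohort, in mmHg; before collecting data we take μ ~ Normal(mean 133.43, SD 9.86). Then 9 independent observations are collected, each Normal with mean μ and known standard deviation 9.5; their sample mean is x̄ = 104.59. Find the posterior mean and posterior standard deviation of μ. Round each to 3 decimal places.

Posterior mean ≈ 107.287; posterior SD ≈ 3.015

Prior precision 1/τ₀² = 1/9.86² = 0.0102860; data precision n/σ² = 9/9.5² = 0.0997230.
Posterior precision = 0.0102860 + 0.0997230 = 0.110009, giving posterior SD = 1/√0.110009 = 3.015.
Posterior mean = (0.0102860·133.43 + 0.0997230·104.59) / 0.110009 = 107.287.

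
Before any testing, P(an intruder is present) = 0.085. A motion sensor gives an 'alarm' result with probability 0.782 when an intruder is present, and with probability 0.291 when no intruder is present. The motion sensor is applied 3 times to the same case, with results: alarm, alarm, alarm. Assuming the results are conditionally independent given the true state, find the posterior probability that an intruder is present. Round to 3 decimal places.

With H the event that an intruder is present, the joint likelihood of the observed sequence is P(data|H) = 0.782·0.782·0.782 = 0.47821 and P(data|¬H) = 0.291·0.291·0.291 = 0.024642.
Bayes: P(H|data) = 0.085·0.47821 / (0.085·0.47821 + 0.915·0.024642) = 0.040648/0.063196 = 0.6432.

Posterior P(H) ≈ 0.643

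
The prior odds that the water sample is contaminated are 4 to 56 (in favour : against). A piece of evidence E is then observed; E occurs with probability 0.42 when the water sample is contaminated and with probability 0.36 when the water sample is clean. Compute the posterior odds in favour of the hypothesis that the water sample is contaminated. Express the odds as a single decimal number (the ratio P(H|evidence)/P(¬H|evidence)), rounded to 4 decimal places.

Posterior odds ≈ 0.0833

Prior odds = 4/56 = 0.071429. In log-odds, ln(0.071429) = -2.6391.
Add log likelihood ratio: ln(1.1667) = 0.15415.
Posterior log-odds = -2.4849, so posterior odds = exp(-2.4849) = 0.083333.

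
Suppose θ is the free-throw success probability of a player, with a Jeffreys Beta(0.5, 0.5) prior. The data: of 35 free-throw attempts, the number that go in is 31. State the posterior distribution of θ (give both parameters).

The binomial likelihood is conjugate to the Beta prior: with 31 successes and 4 failures, the posterior is Beta(0.5+31, 0.5+4) = Beta(31.5, 4.5).

Posterior: Beta(31.5, 4.5)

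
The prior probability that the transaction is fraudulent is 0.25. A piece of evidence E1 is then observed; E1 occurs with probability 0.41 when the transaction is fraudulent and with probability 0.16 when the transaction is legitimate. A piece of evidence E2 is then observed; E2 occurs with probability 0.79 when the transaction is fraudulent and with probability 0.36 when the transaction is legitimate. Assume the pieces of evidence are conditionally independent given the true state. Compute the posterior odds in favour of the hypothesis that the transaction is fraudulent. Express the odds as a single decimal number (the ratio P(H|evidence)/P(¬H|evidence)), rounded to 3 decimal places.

Posterior odds ≈ 1.874

Prior odds = 0.25/(1−0.25) = 0.33333.
Likelihood ratio for E1 = 0.41/0.16 = 2.5625.
Likelihood ratio for E2 = 0.79/0.36 = 2.1944.
Posterior odds = prior odds × LR₁ × LR₂ = 1.8744.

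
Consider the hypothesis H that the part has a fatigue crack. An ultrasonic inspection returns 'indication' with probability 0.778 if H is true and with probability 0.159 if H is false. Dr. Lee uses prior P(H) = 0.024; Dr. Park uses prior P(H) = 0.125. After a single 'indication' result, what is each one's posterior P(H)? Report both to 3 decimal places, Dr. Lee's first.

Dr. Lee: 0.107; Dr. Park: 0.411

The likelihood ratio for an 'indication' result is 0.778/0.159 = 4.8931.
Dr. Lee: prior odds 0.024/0.976 = 0.024590; posterior odds 0.12032; posterior probability 0.107.
Dr. Park: prior odds 0.125/0.875 = 0.14286; posterior odds 0.69901; posterior probability 0.411.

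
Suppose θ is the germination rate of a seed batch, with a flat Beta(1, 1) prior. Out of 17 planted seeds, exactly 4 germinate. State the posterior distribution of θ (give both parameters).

The binomial likelihood is conjugate to the Beta prior: with 4 successes and 13 failures, the posterior is Beta(1+4, 1+13) = Beta(5, 14).

Posterior: Beta(5, 14)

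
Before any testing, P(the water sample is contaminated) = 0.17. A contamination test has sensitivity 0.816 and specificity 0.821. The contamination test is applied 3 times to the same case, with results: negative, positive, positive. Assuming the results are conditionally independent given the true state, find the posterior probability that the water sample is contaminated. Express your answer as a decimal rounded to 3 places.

Posterior P(H) ≈ 0.488

With H the event that the water sample is contaminated, the joint likelihood of the observed sequence is P(data|H) = 0.184·0.816·0.816 = 0.12252 and P(data|¬H) = 0.821·0.179·0.179 = 0.026306.
Bayes: P(H|data) = 0.17·0.12252 / (0.17·0.12252 + 0.83·0.026306) = 0.020828/0.042662 = 0.4882.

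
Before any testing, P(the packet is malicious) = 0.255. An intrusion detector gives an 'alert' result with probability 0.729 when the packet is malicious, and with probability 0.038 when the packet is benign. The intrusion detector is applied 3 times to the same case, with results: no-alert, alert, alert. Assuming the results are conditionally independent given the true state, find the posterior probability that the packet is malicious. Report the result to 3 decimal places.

Posterior P(H) ≈ 0.973

With H the event that the packet is malicious, the joint likelihood of the observed sequence is P(data|H) = 0.271·0.729·0.729 = 0.14402 and P(data|¬H) = 0.962·0.038·0.038 = 0.0013891.
Bayes: P(H|data) = 0.255·0.14402 / (0.255·0.14402 + 0.745·0.0013891) = 0.036725/0.037760 = 0.9726.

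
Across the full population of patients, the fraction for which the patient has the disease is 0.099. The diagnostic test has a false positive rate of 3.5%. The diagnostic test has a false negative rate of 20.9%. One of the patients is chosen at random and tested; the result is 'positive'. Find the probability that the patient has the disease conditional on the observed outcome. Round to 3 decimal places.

P(H | E) ≈ 0.713

Write H for 'the patient has the disease'. Prior odds H:¬H = 0.099/0.901 = 0.10988. For the 'positive' outcome, the likelihood ratio is 0.791/0.035 = 22.600.
Posterior odds = 0.10988 × 22.600 = 2.4832, so P(H|E) = 2.4832/(1+2.4832) = 0.713.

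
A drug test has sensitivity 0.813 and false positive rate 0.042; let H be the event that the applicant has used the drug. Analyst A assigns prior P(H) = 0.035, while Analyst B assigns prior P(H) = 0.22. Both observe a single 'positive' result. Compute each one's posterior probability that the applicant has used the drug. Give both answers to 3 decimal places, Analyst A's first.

Analyst A: 0.412; Analyst B: 0.845

The likelihood ratio for a 'positive' result is 0.813/0.042 = 19.357.
Analyst A: prior odds 0.035/0.965 = 0.036269; posterior odds 0.70207; posterior probability 0.412.
Analyst B: prior odds 0.22/0.78 = 0.28205; posterior odds 5.4597; posterior probability 0.845.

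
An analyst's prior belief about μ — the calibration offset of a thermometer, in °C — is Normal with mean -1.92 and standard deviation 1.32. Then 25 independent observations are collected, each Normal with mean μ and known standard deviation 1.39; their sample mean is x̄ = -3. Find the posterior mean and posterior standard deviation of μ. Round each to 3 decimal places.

Prior precision 1/τ₀² = 1/1.32² = 0.573921; data precision n/σ² = 25/1.39² = 12.9393.
Posterior precision = 0.573921 + 12.9393 = 13.5132, giving posterior SD = 1/√13.5132 = 0.272.
Posterior mean = (0.573921·-1.92 + 12.9393·-3) / 13.5132 = -2.954.

Posterior mean ≈ -2.954; posterior SD ≈ 0.272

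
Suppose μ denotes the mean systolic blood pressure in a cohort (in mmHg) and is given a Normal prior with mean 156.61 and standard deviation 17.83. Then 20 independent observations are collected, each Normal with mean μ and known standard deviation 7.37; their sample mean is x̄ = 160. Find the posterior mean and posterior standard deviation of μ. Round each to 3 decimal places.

With known σ, the Normal prior is conjugate. Weight on the data is w = (n/σ²)/(n/σ² + 1/τ₀²) = 0.368210/(0.368210+0.00314556) = 0.99153.
Posterior mean = w·x̄ + (1−w)·μ₀ = 0.99153·160 + 0.0084705·156.61 = 159.971. Posterior variance = 1/(0.368210+0.00314556) = 2.69284, so SD = 1.641.

Posterior mean ≈ 159.971; posterior SD ≈ 1.641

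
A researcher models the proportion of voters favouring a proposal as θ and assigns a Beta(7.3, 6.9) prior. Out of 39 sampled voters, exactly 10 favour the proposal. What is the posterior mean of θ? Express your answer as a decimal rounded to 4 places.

Posterior mean ≈ 0.3252

The binomial likelihood is conjugate to the Beta prior: with 10 successes and 29 failures, the posterior is Beta(7.3+10, 6.9+29) = Beta(17.3, 35.9).
E[θ | data] = 17.3/(17.3+35.9) = 0.3252.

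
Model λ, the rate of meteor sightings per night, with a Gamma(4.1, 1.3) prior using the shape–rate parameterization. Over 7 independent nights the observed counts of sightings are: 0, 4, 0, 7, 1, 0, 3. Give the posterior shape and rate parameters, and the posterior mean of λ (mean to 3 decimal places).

The Poisson likelihood adds the total count to the shape and the number of exposure periods to the rate. Here ∑xᵢ = 15 and n = 7, so shape 4.1→19.1 and rate 1.3→8.3.
Posterior mean = shape/rate = 19.1/8.3 = 2.301.

Posterior: Gamma(shape=19.1, rate=8.3); mean ≈ 2.301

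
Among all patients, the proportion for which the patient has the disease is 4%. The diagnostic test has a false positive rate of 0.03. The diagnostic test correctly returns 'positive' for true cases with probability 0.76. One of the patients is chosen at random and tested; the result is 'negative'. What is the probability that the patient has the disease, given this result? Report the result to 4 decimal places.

Let H be the event that the patient has the disease. P(H) = 0.04, so P(¬H) = 0.96. With E the 'negative' result, P(E|H) = 0.24 and P(E|¬H) = 0.97.
P(E) = 0.24·0.04 + 0.97·0.96 = 0.0096000 + 0.93120 = 0.94080.
By Bayes' theorem, P(H|E) = 0.0096000 / 0.94080 = 0.0102.

P(H | E) ≈ 0.0102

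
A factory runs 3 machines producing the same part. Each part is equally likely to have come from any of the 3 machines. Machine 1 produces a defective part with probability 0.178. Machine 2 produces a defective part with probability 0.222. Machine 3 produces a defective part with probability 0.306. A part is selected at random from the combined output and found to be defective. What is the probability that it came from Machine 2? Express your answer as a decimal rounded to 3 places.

P(defective|M1) = 0.178; P(defective|M2) = 0.222; P(defective|M3) = 0.306.
Prior × likelihood for each source: 0.333333·0.178=0.05933, 0.333333·0.222=0.07400, 0.333333·0.306=0.1020. Summing gives P(defective) = 0.23533.
P(Machine 2 | defective) = 0.07400 / 0.23533 = 0.314.

Posterior probability ≈ 0.314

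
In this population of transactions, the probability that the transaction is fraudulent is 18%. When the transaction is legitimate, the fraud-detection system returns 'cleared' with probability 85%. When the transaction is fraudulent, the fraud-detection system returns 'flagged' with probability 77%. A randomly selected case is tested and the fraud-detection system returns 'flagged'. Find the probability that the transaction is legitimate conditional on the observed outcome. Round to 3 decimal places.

Let H be the event that the transaction is fraudulent. P(H) = 0.18, so P(¬H) = 0.82. With E the 'flagged' result, P(E|H) = 0.77 and P(E|¬H) = 0.15.
P(E) = 0.77·0.18 + 0.15·0.82 = 0.13860 + 0.12300 = 0.26160.
By Bayes' theorem, P(H|E) = 0.13860 / 0.26160 = 0.530. Hence P(¬H|E) = 1 − 0.530 = 0.470.

P(¬H | E) ≈ 0.470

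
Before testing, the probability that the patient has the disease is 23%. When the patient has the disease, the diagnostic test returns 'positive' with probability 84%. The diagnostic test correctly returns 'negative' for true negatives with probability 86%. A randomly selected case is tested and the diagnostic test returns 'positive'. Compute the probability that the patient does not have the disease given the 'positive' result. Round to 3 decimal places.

Write H for 'the patient has the disease'. Prior odds H:¬H = 0.23/0.77 = 0.29870. For the 'positive' outcome, the likelihood ratio is 0.84/0.14 = 6.0000.
Posterior odds = 0.29870 × 6.0000 = 1.7922, so P(H|E) = 1.7922/(1+1.7922) = 0.642. Then P(¬H|E) = 1 − 0.642 = 0.358.

P(¬H | E) ≈ 0.358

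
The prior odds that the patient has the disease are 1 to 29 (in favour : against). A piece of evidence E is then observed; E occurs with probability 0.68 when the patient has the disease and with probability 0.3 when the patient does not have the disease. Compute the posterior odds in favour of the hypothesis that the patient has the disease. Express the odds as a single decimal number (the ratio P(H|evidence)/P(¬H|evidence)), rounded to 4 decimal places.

Posterior odds ≈ 0.0782

Prior odds = 1/29 = 0.034483. In log-odds, ln(0.034483) = -3.3673.
Add log likelihood ratio: ln(2.2667) = 0.81831.
Posterior log-odds = -2.5490, so posterior odds = exp(-2.5490) = 0.078161.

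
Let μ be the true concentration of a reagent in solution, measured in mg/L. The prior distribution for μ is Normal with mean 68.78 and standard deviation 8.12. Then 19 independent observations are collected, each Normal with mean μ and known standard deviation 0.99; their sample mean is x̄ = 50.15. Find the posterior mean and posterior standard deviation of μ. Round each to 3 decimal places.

Posterior mean ≈ 50.165; posterior SD ≈ 0.227

Prior precision 1/τ₀² = 1/8.12² = 0.0151666; data precision n/σ² = 19/0.99² = 19.3858.
Posterior precision = 0.0151666 + 19.3858 = 19.4009, giving posterior SD = 1/√19.4009 = 0.227.
Posterior mean = (0.0151666·68.78 + 19.3858·50.15) / 19.4009 = 50.165.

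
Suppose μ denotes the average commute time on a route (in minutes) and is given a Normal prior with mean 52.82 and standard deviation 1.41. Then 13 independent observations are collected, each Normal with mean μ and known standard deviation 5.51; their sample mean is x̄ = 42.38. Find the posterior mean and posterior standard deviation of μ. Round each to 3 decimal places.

Prior precision 1/τ₀² = 1/1.41² = 0.502993; data precision n/σ² = 13/5.51² = 0.428194.
Posterior precision = 0.502993 + 0.428194 = 0.931186, giving posterior SD = 1/√0.931186 = 1.036.
Posterior mean = (0.502993·52.82 + 0.428194·42.38) / 0.931186 = 48.019.

Posterior mean ≈ 48.019; posterior SD ≈ 1.036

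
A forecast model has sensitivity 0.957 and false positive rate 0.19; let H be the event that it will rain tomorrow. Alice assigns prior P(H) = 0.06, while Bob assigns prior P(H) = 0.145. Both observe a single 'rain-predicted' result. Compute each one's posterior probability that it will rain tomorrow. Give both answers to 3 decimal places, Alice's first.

Alice: 0.243; Bob: 0.461

The likelihood ratio for a 'rain-predicted' result is 0.957/0.19 = 5.0368.
Alice: prior odds 0.06/0.94 = 0.063830; posterior odds 0.32150; posterior probability 0.243.
Bob: prior odds 0.145/0.855 = 0.16959; posterior odds 0.85420; posterior probability 0.461.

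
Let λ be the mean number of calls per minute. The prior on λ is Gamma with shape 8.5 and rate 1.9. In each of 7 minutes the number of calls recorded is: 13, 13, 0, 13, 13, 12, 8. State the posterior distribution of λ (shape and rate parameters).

Posterior: Gamma(shape=80.5, rate=8.9)

The Poisson likelihood adds the total count to the shape and the number of exposure periods to the rate. Here ∑xᵢ = 72 and n = 7, so shape 8.5→80.5 and rate 1.9→8.9.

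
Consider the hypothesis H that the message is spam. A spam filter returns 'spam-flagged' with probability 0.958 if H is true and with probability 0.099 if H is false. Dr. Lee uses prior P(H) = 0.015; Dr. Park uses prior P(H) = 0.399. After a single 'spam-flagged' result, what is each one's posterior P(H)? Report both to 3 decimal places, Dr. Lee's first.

P('+'|H) = 0.958, P('+'|¬H) = 0.099.
Dr. Lee: numerator 0.958·0.015 = 0.014370; evidence = 0.014370+0.099·0.985 = 0.11188; posterior = 0.128.
Dr. Park: numerator 0.958·0.399 = 0.38224; evidence = 0.38224+0.099·0.601 = 0.44174; posterior = 0.865.

Dr. Lee: 0.128; Dr. Park: 0.865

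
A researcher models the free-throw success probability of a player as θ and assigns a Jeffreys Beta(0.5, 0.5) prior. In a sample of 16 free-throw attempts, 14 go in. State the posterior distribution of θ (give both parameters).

Posterior: Beta(14.5, 2.5)

Observing 14 successes and 2 failures updates Beta(0.5, 0.5) by adding the success and failure counts to the two shape parameters: α = 0.5+14 = 14.5, β = 0.5+2 = 2.5.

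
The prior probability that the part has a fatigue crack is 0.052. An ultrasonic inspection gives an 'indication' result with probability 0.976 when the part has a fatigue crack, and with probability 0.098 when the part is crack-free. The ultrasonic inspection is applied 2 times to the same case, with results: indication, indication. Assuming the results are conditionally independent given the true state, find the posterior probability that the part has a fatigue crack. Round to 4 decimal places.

Posterior P(H) ≈ 0.8447

With H the event that the part has a fatigue crack, the joint likelihood of the observed sequence is P(data|H) = 0.976·0.976 = 0.95258 and P(data|¬H) = 0.098·0.098 = 0.0096040.
Bayes: P(H|data) = 0.052·0.95258 / (0.052·0.95258 + 0.948·0.0096040) = 0.049534/0.058639 = 0.8447.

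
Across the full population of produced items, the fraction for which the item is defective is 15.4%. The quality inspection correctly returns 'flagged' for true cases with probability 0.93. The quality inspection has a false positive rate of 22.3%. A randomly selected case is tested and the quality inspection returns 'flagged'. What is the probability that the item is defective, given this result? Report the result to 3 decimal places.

P(H | E) ≈ 0.432

Write H for 'the item is defective'. Prior odds H:¬H = 0.154/0.846 = 0.18203. For the 'flagged' outcome, the likelihood ratio is 0.93/0.223 = 4.1704.
Posterior odds = 0.18203 × 4.1704 = 0.75915, so P(H|E) = 0.75915/(1+0.75915) = 0.432.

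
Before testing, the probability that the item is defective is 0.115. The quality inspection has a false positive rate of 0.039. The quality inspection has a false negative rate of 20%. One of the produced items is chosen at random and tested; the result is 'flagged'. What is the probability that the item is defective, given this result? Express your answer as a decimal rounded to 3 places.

Write H for 'the item is defective'. Prior odds H:¬H = 0.115/0.885 = 0.12994. For the 'flagged' outcome, the likelihood ratio is 0.8/0.039 = 20.513.
Posterior odds = 0.12994 × 20.513 = 2.6655, so P(H|E) = 2.6655/(1+2.6655) = 0.727.

P(H | E) ≈ 0.727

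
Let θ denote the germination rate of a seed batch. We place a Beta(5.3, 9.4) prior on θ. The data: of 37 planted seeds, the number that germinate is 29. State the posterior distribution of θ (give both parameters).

The binomial likelihood is conjugate to the Beta prior: with 29 successes and 8 failures, the posterior is Beta(5.3+29, 9.4+8) = Beta(34.3, 17.4).

Posterior: Beta(34.3, 17.4)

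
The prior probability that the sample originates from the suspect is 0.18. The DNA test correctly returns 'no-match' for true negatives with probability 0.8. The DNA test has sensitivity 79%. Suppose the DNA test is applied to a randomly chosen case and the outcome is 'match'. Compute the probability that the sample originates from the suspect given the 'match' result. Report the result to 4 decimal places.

P(H | E) ≈ 0.4644

Write H for 'the sample originates from the suspect'. Prior odds H:¬H = 0.18/0.82 = 0.21951. For the 'match' outcome, the likelihood ratio is 0.79/0.2 = 3.9500.
Posterior odds = 0.21951 × 3.9500 = 0.86707, so P(H|E) = 0.86707/(1+0.86707) = 0.4644.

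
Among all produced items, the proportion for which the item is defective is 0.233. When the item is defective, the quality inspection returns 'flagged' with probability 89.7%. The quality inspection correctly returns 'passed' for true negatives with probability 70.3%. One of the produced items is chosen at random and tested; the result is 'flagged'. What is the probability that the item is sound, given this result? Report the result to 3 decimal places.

P(¬H | E) ≈ 0.522

Let H be the event that the item is defective. P(H) = 0.233, so P(¬H) = 0.767. With E the 'flagged' result, P(E|H) = 0.897 and P(E|¬H) = 0.297.
P(E) = 0.897·0.233 + 0.297·0.767 = 0.20900 + 0.22780 = 0.43680.
By Bayes' theorem, P(H|E) = 0.20900 / 0.43680 = 0.478. Hence P(¬H|E) = 1 − 0.478 = 0.522.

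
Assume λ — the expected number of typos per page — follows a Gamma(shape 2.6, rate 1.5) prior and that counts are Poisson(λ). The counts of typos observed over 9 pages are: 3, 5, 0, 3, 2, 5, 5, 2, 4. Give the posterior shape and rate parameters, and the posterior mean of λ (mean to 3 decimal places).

Posterior: Gamma(shape=31.6, rate=10.5); mean ≈ 3.010

The Poisson likelihood adds the total count to the shape and the number of exposure periods to the rate. Here ∑xᵢ = 29 and n = 9, so shape 2.6→31.6 and rate 1.5→10.5.
Posterior mean = shape/rate = 31.6/10.5 = 3.010.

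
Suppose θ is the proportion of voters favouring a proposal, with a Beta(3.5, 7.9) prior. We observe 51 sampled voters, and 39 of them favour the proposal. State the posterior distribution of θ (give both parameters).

Posterior: Beta(42.5, 19.9)

The binomial likelihood is conjugate to the Beta prior: with 39 successes and 12 failures, the posterior is Beta(3.5+39, 7.9+12) = Beta(42.5, 19.9).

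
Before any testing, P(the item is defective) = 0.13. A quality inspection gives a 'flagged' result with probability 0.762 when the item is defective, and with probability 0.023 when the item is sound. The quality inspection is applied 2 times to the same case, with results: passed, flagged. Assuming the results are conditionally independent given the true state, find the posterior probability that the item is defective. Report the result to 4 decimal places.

With H the event that the item is defective, the joint likelihood of the observed sequence is P(data|H) = 0.238·0.762 = 0.18136 and P(data|¬H) = 0.977·0.023 = 0.022471.
Bayes: P(H|data) = 0.13·0.18136 / (0.13·0.18136 + 0.87·0.022471) = 0.023576/0.043126 = 0.5467.

Posterior P(H) ≈ 0.5467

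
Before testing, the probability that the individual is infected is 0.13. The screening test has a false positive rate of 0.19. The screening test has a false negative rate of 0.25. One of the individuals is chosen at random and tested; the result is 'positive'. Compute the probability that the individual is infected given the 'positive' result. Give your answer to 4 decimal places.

Let H be the event that the individual is infected. P(H) = 0.13, so P(¬H) = 0.87. With E the 'positive' result, P(E|H) = 0.75 and P(E|¬H) = 0.19.
P(E) = 0.75·0.13 + 0.19·0.87 = 0.097500 + 0.16530 = 0.26280.
By Bayes' theorem, P(H|E) = 0.097500 / 0.26280 = 0.3710.

P(H | E) ≈ 0.3710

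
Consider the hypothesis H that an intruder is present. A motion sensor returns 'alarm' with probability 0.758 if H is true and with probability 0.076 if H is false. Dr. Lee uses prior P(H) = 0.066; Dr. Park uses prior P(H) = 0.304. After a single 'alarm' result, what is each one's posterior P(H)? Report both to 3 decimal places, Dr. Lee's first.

The likelihood ratio for an 'alarm' result is 0.758/0.076 = 9.9737.
Dr. Lee: prior odds 0.066/0.934 = 0.070664; posterior odds 0.70478; posterior probability 0.413.
Dr. Park: prior odds 0.304/0.696 = 0.43678; posterior odds 4.3563; posterior probability 0.813.

Dr. Lee: 0.413; Dr. Park: 0.813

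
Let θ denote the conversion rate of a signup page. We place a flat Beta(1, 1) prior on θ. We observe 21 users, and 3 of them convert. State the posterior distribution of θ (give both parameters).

Observing 3 successes and 18 failures updates Beta(1, 1) by adding the success and failure counts to the two shape parameters: α = 1+3 = 4, β = 1+18 = 19.

Posterior: Beta(4, 19)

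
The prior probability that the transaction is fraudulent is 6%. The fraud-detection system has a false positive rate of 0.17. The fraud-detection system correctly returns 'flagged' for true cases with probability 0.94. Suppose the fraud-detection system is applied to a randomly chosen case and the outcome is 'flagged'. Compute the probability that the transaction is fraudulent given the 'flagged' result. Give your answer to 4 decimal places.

Write H for 'the transaction is fraudulent'. Prior odds H:¬H = 0.06/0.94 = 0.063830. For the 'flagged' outcome, the likelihood ratio is 0.94/0.17 = 5.5294.
Posterior odds = 0.063830 × 5.5294 = 0.35294, so P(H|E) = 0.35294/(1+0.35294) = 0.2609.

P(H | E) ≈ 0.2609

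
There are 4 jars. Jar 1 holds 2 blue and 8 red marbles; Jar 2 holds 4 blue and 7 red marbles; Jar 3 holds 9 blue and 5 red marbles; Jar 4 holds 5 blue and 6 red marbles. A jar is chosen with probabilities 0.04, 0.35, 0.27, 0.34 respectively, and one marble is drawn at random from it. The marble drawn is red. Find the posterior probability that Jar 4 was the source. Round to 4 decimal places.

Posterior probability ≈ 0.3456

P(red|Jar 1) = 0.8; P(red|Jar 2) = 0.6364; P(red|Jar 3) = 0.3571; P(red|Jar 4) = 0.5455.
Prior × likelihood for each source: 0.04·0.8=0.03200, 0.35·0.6364=0.2227, 0.27·0.3571=0.09643, 0.34·0.5455=0.1855. Summing gives P(red) = 0.53661.
P(Jar 4 | red) = 0.1855 / 0.53661 = 0.3456.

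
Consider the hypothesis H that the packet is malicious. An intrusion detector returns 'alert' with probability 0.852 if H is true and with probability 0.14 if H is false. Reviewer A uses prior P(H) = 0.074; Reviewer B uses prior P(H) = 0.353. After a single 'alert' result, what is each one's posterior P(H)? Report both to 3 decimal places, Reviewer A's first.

The likelihood ratio for an 'alert' result is 0.852/0.14 = 6.0857.
Reviewer A: prior odds 0.074/0.926 = 0.079914; posterior odds 0.48633; posterior probability 0.327.
Reviewer B: prior odds 0.353/0.647 = 0.54560; posterior odds 3.3203; posterior probability 0.769.

Reviewer A: 0.327; Reviewer B: 0.769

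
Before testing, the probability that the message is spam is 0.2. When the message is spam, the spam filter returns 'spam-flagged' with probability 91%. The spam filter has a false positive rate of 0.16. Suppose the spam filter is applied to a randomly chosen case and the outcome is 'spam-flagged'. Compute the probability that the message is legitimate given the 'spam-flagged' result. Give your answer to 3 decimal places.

P(¬H | E) ≈ 0.413

Write H for 'the message is spam'. Prior odds H:¬H = 0.2/0.8 = 0.25000. For the 'spam-flagged' outcome, the likelihood ratio is 0.91/0.16 = 5.6875.
Posterior odds = 0.25000 × 5.6875 = 1.4219, so P(H|E) = 1.4219/(1+1.4219) = 0.587. Then P(¬H|E) = 1 − 0.587 = 0.413.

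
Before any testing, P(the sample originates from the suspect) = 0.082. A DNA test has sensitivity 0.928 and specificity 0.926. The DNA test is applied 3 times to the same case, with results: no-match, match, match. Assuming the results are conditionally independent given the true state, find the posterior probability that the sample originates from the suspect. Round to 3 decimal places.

Posterior P(H) ≈ 0.522

With H the event that the sample originates from the suspect, the joint likelihood of the observed sequence is P(data|H) = 0.072·0.928·0.928 = 0.062005 and P(data|¬H) = 0.926·0.074·0.074 = 0.0050708.
Bayes: P(H|data) = 0.082·0.062005 / (0.082·0.062005 + 0.918·0.0050708) = 0.0050844/0.0097394 = 0.5220.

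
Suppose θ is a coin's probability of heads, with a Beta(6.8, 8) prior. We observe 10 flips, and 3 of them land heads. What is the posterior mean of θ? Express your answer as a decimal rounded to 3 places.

Observing 3 successes and 7 failures updates Beta(6.8, 8) by adding the success and failure counts to the two shape parameters: α = 6.8+3 = 9.8, β = 8+7 = 15.
Posterior mean = α/(α+β) = 9.8/24.8 = 0.395.

Posterior mean ≈ 0.395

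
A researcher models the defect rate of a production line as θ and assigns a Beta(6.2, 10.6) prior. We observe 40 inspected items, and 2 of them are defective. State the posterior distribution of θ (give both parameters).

Posterior: Beta(8.2, 48.6)

Observing 2 successes and 38 failures updates Beta(6.2, 10.6) by adding the success and failure counts to the two shape parameters: α = 6.2+2 = 8.2, β = 10.6+38 = 48.6.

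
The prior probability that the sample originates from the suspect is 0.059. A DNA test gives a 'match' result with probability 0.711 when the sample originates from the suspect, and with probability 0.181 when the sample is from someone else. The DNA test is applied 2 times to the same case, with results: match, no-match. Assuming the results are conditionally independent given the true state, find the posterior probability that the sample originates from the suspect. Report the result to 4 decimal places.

Posterior P(H) ≈ 0.0800

With H the event that the sample originates from the suspect, the joint likelihood of the observed sequence is P(data|H) = 0.711·0.289 = 0.20548 and P(data|¬H) = 0.181·0.819 = 0.14824.
Bayes: P(H|data) = 0.059·0.20548 / (0.059·0.20548 + 0.941·0.14824) = 0.012123/0.15162 = 0.0800.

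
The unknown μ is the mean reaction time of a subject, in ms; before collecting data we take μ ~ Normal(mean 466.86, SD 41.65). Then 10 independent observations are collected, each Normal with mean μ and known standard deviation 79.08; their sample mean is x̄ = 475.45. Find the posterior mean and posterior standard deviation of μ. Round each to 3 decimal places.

With known σ, the Normal prior is conjugate. Weight on the data is w = (n/σ²)/(n/σ² + 1/τ₀²) = 0.00159907/(0.00159907+0.00057646) = 0.73502.
Posterior mean = w·x̄ + (1−w)·μ₀ = 0.73502·475.45 + 0.26498·466.86 = 473.174. Posterior variance = 1/(0.00159907+0.00057646) = 459.658, so SD = 21.440.

Posterior mean ≈ 473.174; posterior SD ≈ 21.440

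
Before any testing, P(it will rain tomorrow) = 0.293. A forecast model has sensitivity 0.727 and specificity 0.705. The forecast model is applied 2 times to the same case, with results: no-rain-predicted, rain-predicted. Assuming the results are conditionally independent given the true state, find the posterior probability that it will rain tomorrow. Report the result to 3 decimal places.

Posterior P(H) ≈ 0.283

Let H be the event that it will rain tomorrow; start with P(H) = 0.293. P('rain-predicted'|H) = 0.727, P('rain-predicted'|¬H) = 0.295.
Update on result 1 ('no-rain-predicted'): P(H) ← 0.273·0.2930 / (0.273·0.2930 + 0.705·0.7070) = 0.079989/0.57842 = 0.1383.
Update on result 2 ('rain-predicted'): P(H) ← 0.727·0.1383 / (0.727·0.1383 + 0.295·0.8617) = 0.10054/0.35474 = 0.2834.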